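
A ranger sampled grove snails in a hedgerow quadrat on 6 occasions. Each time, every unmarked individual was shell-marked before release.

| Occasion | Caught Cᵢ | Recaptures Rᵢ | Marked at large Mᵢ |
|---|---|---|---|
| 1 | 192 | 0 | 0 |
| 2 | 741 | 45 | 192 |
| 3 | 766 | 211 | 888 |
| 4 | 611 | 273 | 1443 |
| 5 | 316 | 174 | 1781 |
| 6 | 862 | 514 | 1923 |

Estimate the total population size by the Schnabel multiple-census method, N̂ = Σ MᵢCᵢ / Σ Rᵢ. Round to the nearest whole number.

Σ MᵢCᵢ = 0·192 + 192·741 + 888·766 + 1443·611 + 1781·316 + 1923·862 = 0 + 142272 + 680208 + 881673 + 562796 + 1657626 = 3924575
Σ Rᵢ = 0 + 45 + 211 + 273 + 174 + 514 = 1217
N̂ = 3924575 / 1217 ≈ 3224.8 → 3225

N ≈ 3225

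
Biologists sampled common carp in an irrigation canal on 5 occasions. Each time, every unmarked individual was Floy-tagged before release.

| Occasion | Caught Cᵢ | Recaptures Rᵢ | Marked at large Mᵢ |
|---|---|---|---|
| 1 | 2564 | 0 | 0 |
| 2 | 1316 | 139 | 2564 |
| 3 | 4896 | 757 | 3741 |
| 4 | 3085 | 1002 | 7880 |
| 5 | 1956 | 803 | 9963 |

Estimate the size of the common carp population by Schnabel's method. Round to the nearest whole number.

N ≈ 24,246

Σ MᵢCᵢ = 0·2564 + 2564·1316 + 3741·4896 + 7880·3085 + 9963·1956 = 0 + 3374224 + 18315936 + 24309800 + 19487628 = 65487588
Σ Rᵢ = 0 + 139 + 757 + 1002 + 803 = 2701
N̂ = 65487588 / 2701 ≈ 24245.7 → 24246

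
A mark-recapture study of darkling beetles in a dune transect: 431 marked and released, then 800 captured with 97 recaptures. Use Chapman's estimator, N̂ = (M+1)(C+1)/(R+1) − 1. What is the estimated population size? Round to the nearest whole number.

N ≈ 3530

N̂ = (431+1)(800+1)/(97+1) − 1 = 432·801/98 − 1
= 346032/98 − 1 ≈ 3530.9 − 1 ≈ 3529.9 → 3530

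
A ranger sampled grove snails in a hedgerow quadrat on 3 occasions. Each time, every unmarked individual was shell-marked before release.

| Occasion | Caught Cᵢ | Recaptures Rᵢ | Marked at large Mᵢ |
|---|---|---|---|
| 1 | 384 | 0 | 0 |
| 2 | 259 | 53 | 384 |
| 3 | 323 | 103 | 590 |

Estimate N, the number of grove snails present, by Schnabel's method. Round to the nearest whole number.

N ≈ 1859

Σ MᵢCᵢ = 0·384 + 384·259 + 590·323 = 0 + 99456 + 190570 = 290026
Σ Rᵢ = 0 + 53 + 103 = 156
N̂ = 290026 / 156 ≈ 1859.1 → 1859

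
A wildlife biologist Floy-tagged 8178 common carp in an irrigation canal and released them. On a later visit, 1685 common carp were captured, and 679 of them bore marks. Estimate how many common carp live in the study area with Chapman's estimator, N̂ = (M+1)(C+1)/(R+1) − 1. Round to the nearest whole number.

N ≈ 20,278

N̂ = (8178+1)(1685+1)/(679+1) − 1 = 8179·1686/680 − 1
= 13789794/680 − 1 ≈ 20279.1 − 1 ≈ 20278.1 → 20278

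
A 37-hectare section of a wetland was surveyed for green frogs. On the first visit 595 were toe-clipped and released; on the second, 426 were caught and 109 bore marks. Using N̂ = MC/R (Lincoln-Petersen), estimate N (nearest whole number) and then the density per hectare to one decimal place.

N̂ = 595·426/109 = 253470/109 ≈ 2325.4 → 2325
Density = N̂ / area = 2325 / 37 ≈ 62.84 → 62.8 per hectare

density ≈ 62.8 green frogs per hectare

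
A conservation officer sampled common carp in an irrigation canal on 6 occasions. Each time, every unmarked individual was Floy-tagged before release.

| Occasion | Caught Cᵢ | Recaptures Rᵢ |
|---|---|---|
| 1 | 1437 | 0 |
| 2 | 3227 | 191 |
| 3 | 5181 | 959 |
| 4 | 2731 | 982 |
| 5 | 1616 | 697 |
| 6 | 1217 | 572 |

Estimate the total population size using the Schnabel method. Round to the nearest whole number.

Marked at large before each occasion: Mᵢ = Σⱼ<ᵢ (Cⱼ − Rⱼ) → M1=0, M2=1437, M3=4473, M4=8695, M5=10444, M6=11363
Σ MᵢCᵢ = 0·1437 + 1437·3227 + 4473·5181 + 8695·2731 + 10444·1616 + 11363·1217 = 0 + 4637199 + 23174613 + 23746045 + 16877504 + 13828771 = 82264132
Σ Rᵢ = 0 + 191 + 959 + 982 + 697 + 572 = 3401
N̂ = 82264132 / 3401 ≈ 24188.2 → 24188

N ≈ 24,188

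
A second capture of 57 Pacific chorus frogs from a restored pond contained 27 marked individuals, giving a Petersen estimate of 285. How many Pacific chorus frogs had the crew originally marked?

From N = M·C/R: M = N·R / C = 285·27 / 57 = 7695 / 57 = 135.

M = 135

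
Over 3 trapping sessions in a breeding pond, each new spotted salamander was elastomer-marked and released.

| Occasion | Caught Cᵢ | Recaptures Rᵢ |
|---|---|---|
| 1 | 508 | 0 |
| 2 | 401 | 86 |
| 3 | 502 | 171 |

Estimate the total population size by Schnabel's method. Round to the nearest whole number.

Marked at large before each occasion: Mᵢ = Σⱼ<ᵢ (Cⱼ − Rⱼ) → M1=0, M2=508, M3=823
Σ MᵢCᵢ = 0·508 + 508·401 + 823·502 = 0 + 203708 + 413146 = 616854
Σ Rᵢ = 0 + 86 + 171 = 257
N̂ = 616854 / 257 ≈ 2400.2 → 2400

N ≈ 2400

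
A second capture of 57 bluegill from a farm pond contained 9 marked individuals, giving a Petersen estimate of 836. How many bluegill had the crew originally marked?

From N = M·C/R: M = N·R / C = 836·9 / 57 = 7524 / 57 = 132.

M = 132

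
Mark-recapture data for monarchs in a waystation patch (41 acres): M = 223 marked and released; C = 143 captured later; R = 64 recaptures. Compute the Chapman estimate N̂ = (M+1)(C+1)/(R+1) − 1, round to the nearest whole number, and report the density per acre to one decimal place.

N̂ = 224·144/65 − 1 = 32256/65 − 1 ≈ 495.2 → 495
Density = N̂ / area = 495 / 41 ≈ 12.07 → 12.1 per acre

density ≈ 12.1 monarchs per acre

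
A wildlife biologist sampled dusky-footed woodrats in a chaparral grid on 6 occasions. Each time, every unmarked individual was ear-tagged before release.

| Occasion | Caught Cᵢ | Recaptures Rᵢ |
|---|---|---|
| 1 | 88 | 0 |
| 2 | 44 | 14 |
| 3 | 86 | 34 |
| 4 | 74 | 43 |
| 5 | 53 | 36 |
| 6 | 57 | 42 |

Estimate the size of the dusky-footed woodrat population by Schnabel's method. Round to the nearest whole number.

Marked at large before each occasion: Mᵢ = Σⱼ<ᵢ (Cⱼ − Rⱼ) → M1=0, M2=88, M3=118, M4=170, M5=201, M6=218
Σ MᵢCᵢ = 0·88 + 88·44 + 118·86 + 170·74 + 201·53 + 218·57 = 0 + 3872 + 10148 + 12580 + 10653 + 12426 = 49679
Σ Rᵢ = 0 + 14 + 34 + 43 + 36 + 42 = 169
N̂ = 49679 / 169 ≈ 294.0 → 294

N ≈ 294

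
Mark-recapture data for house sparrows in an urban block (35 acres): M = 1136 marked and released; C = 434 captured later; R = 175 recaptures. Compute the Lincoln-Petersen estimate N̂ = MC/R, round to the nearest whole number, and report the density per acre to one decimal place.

density ≈ 80.5 house sparrows per acre

N̂ = 1136·434/175 = 493024/175 ≈ 2817.3 → 2817
Density = N̂ / area = 2817 / 35 ≈ 80.49 → 80.5 per acre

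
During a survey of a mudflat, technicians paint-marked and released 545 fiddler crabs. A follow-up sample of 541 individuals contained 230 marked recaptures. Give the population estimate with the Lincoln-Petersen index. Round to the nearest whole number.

N ≈ 1282

If marked individuals mix randomly, R/C ≈ M/N, giving N ≈ M·C/R.
N = (545 × 541) / 230 = 294845 / 230 ≈ 1281.9 → 1282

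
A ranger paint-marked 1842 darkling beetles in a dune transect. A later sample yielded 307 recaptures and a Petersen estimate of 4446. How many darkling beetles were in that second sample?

From N = M·C/R: C = N·R / M = 4446·307 / 1842 = 1364922 / 1842 = 741.

C = 741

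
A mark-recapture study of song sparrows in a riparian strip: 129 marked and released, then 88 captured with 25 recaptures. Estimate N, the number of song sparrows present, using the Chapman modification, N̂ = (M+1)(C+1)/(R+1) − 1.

N = 444

N̂ = (129+1)(88+1)/(25+1) − 1 = 130·89/26 − 1
= 11570/26 − 1 = 445 − 1 = 444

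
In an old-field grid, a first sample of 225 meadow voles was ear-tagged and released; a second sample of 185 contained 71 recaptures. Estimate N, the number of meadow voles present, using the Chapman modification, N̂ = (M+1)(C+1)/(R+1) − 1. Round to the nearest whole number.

N̂ = (225+1)(185+1)/(71+1) − 1 = 226·186/72 − 1
= 42036/72 − 1 ≈ 583.8 − 1 ≈ 582.8 → 583

N ≈ 583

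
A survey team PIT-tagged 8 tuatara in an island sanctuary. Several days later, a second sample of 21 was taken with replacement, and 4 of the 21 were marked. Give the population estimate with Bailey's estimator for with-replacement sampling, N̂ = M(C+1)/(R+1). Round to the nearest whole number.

N̂ = 8·(21+1)/(4+1) = 8·22/5 = 176/5 ≈ 35.2 → 35

N ≈ 35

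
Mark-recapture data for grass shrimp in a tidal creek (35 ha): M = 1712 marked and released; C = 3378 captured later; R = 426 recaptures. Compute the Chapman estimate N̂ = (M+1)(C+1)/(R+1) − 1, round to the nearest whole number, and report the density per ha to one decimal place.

N̂ = 1713·3379/427 − 1 = 5788227/427 − 1 ≈ 13554.6 → 13555
Density = N̂ / area = 13555 / 35 ≈ 387.29 → 387.3 per ha

density ≈ 387.3 grass shrimp per ha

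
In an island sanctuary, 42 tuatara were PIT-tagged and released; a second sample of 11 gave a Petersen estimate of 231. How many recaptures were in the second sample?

R = 2

From N = M·C/R: R = M·C / N = 42·11 / 231 = 462 / 231 = 2.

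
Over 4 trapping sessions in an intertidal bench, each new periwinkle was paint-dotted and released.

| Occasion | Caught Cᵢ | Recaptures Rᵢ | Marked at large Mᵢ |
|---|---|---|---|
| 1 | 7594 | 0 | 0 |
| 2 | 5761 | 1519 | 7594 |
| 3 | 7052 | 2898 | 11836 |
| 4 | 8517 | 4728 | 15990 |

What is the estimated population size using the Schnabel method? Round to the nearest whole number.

Σ MᵢCᵢ = 0·7594 + 7594·5761 + 11836·7052 + 15990·8517 = 0 + 43749034 + 83467472 + 136186830 = 263403336
Σ Rᵢ = 0 + 1519 + 2898 + 4728 = 9145
N̂ = 263403336 / 9145 ≈ 28803.0 → 28803

N ≈ 28,803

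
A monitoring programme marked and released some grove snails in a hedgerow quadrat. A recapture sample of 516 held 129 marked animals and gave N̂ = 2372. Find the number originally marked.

From N = M·C/R: M = N·R / C = 2372·129 / 516 = 305988 / 516 = 593.

M = 593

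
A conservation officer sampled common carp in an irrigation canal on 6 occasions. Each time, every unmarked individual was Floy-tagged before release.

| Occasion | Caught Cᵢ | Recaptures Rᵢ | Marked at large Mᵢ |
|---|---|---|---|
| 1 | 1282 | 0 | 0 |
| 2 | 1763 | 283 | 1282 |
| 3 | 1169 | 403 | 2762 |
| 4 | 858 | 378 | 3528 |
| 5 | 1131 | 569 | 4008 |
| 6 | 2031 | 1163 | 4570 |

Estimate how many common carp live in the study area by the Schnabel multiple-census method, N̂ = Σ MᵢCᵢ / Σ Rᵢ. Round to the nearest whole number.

N ≈ 7987

Σ MᵢCᵢ = 0·1282 + 1282·1763 + 2762·1169 + 3528·858 + 4008·1131 + 4570·2031 = 0 + 2260166 + 3228778 + 3027024 + 4533048 + 9281670 = 22330686
Σ Rᵢ = 0 + 283 + 403 + 378 + 569 + 1163 = 2796
N̂ = 22330686 / 2796 ≈ 7986.7 → 7987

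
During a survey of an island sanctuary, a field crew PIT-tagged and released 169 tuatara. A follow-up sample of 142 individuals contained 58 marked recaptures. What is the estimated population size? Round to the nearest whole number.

N ≈ 414

N = (169 × 142) / 58 = 23998 / 58 ≈ 413.8 → 414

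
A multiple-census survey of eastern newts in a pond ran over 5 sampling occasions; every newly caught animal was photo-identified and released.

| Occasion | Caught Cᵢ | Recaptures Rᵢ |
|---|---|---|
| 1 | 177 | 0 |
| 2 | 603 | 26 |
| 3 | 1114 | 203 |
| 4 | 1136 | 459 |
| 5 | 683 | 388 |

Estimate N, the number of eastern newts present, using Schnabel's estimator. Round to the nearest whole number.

N ≈ 4124

Marked at large before each occasion: Mᵢ = Σⱼ<ᵢ (Cⱼ − Rⱼ) → M1=0, M2=177, M3=754, M4=1665, M5=2342
Σ MᵢCᵢ = 0·177 + 177·603 + 754·1114 + 1665·1136 + 2342·683 = 0 + 106731 + 839956 + 1891440 + 1599586 = 4437713
Σ Rᵢ = 0 + 26 + 203 + 459 + 388 = 1076
N̂ = 4437713 / 1076 ≈ 4124.3 → 4124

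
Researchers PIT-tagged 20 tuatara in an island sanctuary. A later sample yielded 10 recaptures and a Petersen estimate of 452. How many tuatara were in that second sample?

C = 226

From N = M·C/R: C = N·R / M = 452·10 / 20 = 4520 / 20 = 226.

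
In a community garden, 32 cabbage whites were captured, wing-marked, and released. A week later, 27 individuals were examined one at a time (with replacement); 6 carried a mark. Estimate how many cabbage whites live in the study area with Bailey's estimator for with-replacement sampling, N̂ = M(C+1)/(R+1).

N = 128

N̂ = 32·(27+1)/(6+1) = 32·28/7 = 896/7 = 128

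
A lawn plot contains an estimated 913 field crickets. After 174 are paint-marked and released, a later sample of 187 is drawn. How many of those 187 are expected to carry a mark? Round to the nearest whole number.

expected recaptures ≈ 36

The marked fraction of the population is 174/913, so in a sample of 187 expect C·(M/N) marked.
E[R] = 174 × 187 / 913 = 32538 / 913 ≈ 35.6 → 36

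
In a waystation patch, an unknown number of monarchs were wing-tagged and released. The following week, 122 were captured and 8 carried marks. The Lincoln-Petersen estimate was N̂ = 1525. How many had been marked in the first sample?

M = 100

From N = M·C/R: M = N·R / C = 1525·8 / 122 = 12200 / 122 = 100.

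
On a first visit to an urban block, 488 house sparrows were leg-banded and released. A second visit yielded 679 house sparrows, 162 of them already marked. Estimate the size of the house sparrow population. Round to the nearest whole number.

N ≈ 2045

If marked individuals mix randomly, R/C ≈ M/N, giving N ≈ M·C/R.
N = (488 × 679) / 162 = 331352 / 162 ≈ 2045.4 → 2045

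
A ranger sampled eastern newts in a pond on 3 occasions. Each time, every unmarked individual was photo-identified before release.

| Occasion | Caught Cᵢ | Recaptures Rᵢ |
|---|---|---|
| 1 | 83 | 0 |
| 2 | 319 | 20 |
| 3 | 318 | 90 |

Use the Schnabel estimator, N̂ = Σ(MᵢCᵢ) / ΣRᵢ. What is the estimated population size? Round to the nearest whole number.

Marked at large before each occasion: Mᵢ = Σⱼ<ᵢ (Cⱼ − Rⱼ) → M1=0, M2=83, M3=382
Σ MᵢCᵢ = 0·83 + 83·319 + 382·318 = 0 + 26477 + 121476 = 147953
Σ Rᵢ = 0 + 20 + 90 = 110
N̂ = 147953 / 110 ≈ 1345.0 → 1345

N ≈ 1345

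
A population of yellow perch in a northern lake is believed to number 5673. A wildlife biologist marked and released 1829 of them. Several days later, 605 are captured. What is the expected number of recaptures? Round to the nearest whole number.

The marked fraction of the population is 1829/5673, so in a sample of 605 expect C·(M/N) marked.
E[R] = 1829 × 605 / 5673 = 1106545 / 5673 ≈ 195.1 → 195

expected recaptures ≈ 195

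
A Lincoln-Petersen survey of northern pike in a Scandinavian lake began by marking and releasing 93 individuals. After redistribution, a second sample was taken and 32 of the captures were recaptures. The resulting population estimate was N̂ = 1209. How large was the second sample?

C = 416

From N = M·C/R: C = N·R / M = 1209·32 / 93 = 38688 / 93 = 416.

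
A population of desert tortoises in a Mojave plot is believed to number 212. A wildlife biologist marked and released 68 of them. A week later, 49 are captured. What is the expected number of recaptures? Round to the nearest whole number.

The marked fraction of the population is 68/212, so in a sample of 49 expect C·(M/N) marked.
E[R] = 68 × 49 / 212 = 3332 / 212 ≈ 15.7 → 16

expected recaptures ≈ 16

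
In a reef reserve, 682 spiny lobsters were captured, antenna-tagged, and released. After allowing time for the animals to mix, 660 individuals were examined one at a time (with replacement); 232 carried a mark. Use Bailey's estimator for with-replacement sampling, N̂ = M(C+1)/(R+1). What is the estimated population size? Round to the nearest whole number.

N ≈ 1935

N̂ = 682·(660+1)/(232+1) = 682·661/233 = 450802/233 ≈ 1934.8 → 1935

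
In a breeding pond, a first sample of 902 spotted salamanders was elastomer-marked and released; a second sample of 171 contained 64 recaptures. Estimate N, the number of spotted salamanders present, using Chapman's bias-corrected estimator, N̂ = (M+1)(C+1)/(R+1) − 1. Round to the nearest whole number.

N̂ = (902+1)(171+1)/(64+1) − 1 = 903·172/65 − 1
= 155316/65 − 1 ≈ 2389.48 − 1 ≈ 2388.48 → 2388

N ≈ 2388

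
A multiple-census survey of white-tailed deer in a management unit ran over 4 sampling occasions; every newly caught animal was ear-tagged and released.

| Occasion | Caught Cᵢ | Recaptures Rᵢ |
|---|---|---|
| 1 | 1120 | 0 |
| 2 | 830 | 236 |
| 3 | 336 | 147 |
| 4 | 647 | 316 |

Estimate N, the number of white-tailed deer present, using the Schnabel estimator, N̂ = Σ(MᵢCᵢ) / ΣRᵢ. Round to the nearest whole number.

Marked at large before each occasion: Mᵢ = Σⱼ<ᵢ (Cⱼ − Rⱼ) → M1=0, M2=1120, M3=1714, M4=1903
Σ MᵢCᵢ = 0·1120 + 1120·830 + 1714·336 + 1903·647 = 0 + 929600 + 575904 + 1231241 = 2736745
Σ Rᵢ = 0 + 236 + 147 + 316 = 699
N̂ = 2736745 / 699 ≈ 3915.2 → 3915

N ≈ 3915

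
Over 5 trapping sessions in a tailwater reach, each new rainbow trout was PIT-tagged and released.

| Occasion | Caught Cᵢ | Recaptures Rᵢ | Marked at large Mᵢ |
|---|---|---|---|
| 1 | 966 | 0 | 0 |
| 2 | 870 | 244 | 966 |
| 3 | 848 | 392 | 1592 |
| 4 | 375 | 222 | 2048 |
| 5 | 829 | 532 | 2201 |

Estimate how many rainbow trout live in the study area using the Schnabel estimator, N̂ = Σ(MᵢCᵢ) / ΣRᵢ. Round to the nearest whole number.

Σ MᵢCᵢ = 0·966 + 966·870 + 1592·848 + 2048·375 + 2201·829 = 0 + 840420 + 1350016 + 768000 + 1824629 = 4783065
Σ Rᵢ = 0 + 244 + 392 + 222 + 532 = 1390
N̂ = 4783065 / 1390 ≈ 3441.1 → 3441

N ≈ 3441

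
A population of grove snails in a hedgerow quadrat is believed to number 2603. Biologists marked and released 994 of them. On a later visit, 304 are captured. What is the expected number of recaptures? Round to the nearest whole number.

expected recaptures ≈ 116

The marked fraction of the population is 994/2603, so in a sample of 304 expect C·(M/N) marked.
E[R] = 994 × 304 / 2603 = 302176 / 2603 ≈ 116.1 → 116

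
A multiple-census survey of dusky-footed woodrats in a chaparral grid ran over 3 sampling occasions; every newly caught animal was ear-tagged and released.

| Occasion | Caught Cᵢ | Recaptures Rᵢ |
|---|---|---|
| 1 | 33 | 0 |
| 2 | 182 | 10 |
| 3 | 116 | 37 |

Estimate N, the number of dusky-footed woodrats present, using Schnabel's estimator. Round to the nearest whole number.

N ≈ 634

Marked at large before each occasion: Mᵢ = Σⱼ<ᵢ (Cⱼ − Rⱼ) → M1=0, M2=33, M3=205
Σ MᵢCᵢ = 0·33 + 33·182 + 205·116 = 0 + 6006 + 23780 = 29786
Σ Rᵢ = 0 + 10 + 37 = 47
N̂ = 29786 / 47 ≈ 633.7 → 634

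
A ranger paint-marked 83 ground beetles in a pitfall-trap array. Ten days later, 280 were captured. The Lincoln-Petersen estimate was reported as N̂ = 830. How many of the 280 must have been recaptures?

From N = M·C/R: R = M·C / N = 83·280 / 830 = 23240 / 830 = 28.

R = 28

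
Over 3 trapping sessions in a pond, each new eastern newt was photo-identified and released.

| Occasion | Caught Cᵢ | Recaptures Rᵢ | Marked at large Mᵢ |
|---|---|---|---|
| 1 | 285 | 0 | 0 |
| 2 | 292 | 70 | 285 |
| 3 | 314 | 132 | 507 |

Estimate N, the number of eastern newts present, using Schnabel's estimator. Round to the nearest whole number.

Σ MᵢCᵢ = 0·285 + 285·292 + 507·314 = 0 + 83220 + 159198 = 242418
Σ Rᵢ = 0 + 70 + 132 = 202
N̂ = 242418 / 202 ≈ 1200.1 → 1200

N ≈ 1200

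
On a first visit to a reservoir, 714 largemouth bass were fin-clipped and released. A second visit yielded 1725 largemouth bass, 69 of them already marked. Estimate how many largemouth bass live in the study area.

Lincoln-Petersen assumes M/N = R/C, so N = M·C / R.
N = (714 × 1725) / 69 = 1231650 / 69 = 17850

N = 17,850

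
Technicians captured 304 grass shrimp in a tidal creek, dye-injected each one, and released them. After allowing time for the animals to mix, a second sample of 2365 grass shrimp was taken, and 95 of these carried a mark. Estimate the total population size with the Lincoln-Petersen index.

N = (304 × 2365) / 95 = 718960 / 95 = 7568

N = 7568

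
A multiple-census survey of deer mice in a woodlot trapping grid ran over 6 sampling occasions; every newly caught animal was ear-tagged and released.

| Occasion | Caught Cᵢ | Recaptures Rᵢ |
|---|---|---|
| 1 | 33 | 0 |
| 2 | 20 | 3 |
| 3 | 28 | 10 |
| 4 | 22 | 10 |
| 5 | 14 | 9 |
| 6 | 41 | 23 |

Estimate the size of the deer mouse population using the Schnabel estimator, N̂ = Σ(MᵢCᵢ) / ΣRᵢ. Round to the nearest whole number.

Marked at large before each occasion: Mᵢ = Σⱼ<ᵢ (Cⱼ − Rⱼ) → M1=0, M2=33, M3=50, M4=68, M5=80, M6=85
Σ MᵢCᵢ = 0·33 + 33·20 + 50·28 + 68·22 + 80·14 + 85·41 = 0 + 660 + 1400 + 1496 + 1120 + 3485 = 8161
Σ Rᵢ = 0 + 3 + 10 + 10 + 9 + 23 = 55
N̂ = 8161 / 55 ≈ 148.4 → 148

N ≈ 148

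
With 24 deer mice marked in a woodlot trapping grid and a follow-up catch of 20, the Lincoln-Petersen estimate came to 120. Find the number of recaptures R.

From N = M·C/R: R = M·C / N = 24·20 / 120 = 480 / 120 = 4.

R = 4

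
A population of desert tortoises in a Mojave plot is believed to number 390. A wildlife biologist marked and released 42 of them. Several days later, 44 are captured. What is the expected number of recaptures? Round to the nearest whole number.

Expected recaptures E[R] = M·C / N.
E[R] = 42 × 44 / 390 = 1848 / 390 ≈ 4.7 → 5

expected recaptures ≈ 5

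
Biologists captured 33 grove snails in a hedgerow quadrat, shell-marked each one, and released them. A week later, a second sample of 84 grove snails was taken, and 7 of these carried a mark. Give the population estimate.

N = 396

N = (33 × 84) / 7 = 2772 / 7 = 396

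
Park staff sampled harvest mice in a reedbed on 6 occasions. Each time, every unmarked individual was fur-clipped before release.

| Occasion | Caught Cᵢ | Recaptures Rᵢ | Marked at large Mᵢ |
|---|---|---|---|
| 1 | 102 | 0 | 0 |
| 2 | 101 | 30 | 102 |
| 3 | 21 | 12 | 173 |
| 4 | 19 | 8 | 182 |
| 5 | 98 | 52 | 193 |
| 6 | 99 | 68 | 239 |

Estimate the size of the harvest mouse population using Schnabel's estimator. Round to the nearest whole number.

Σ MᵢCᵢ = 0·102 + 102·101 + 173·21 + 182·19 + 193·98 + 239·99 = 0 + 10302 + 3633 + 3458 + 18914 + 23661 = 59968
Σ Rᵢ = 0 + 30 + 12 + 8 + 52 + 68 = 170
N̂ = 59968 / 170 ≈ 352.8 → 353

N ≈ 353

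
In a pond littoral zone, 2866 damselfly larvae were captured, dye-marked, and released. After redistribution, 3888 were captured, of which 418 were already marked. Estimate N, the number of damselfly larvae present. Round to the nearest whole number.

N ≈ 26,658

The marked fraction in the recapture sample should equal the marked fraction in the population: 418/3888 = 2866/N.
N = (2866 × 3888) / 418 = 11143008 / 418 ≈ 26657.9 → 26658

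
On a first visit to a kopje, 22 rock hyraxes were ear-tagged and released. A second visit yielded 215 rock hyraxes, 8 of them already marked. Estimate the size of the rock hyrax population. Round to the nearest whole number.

N ≈ 591

N = (22 × 215) / 8 = 4730 / 8 ≈ 591.2 → 591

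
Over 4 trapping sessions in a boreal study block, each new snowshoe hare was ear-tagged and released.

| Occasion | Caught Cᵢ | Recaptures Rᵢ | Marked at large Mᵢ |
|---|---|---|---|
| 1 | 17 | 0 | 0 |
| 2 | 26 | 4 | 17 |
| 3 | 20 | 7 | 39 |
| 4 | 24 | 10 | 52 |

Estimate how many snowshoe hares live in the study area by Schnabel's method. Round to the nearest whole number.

N ≈ 118

Σ MᵢCᵢ = 0·17 + 17·26 + 39·20 + 52·24 = 0 + 442 + 780 + 1248 = 2470
Σ Rᵢ = 0 + 4 + 7 + 10 = 21
N̂ = 2470 / 21 ≈ 117.6 → 118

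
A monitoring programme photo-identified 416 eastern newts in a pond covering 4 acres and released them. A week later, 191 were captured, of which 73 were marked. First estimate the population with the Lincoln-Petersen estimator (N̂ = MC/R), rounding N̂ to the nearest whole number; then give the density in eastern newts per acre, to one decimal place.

density ≈ 272.0 eastern newts per acre

N̂ = 416·191/73 = 79456/73 ≈ 1088.4 → 1088
Density = N̂ / area = 1088 / 4 = 272.0 per acre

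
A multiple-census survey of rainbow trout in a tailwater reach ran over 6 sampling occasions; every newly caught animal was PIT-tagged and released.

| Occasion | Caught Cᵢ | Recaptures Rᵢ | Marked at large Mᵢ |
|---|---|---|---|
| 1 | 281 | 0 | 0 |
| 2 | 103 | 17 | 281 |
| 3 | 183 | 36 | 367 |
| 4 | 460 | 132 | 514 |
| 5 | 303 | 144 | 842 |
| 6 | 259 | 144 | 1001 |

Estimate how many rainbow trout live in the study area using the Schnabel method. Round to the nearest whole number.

N ≈ 1791

Σ MᵢCᵢ = 0·281 + 281·103 + 367·183 + 514·460 + 842·303 + 1001·259 = 0 + 28943 + 67161 + 236440 + 255126 + 259259 = 846929
Σ Rᵢ = 0 + 17 + 36 + 132 + 144 + 144 = 473
N̂ = 846929 / 473 ≈ 1790.5 → 1791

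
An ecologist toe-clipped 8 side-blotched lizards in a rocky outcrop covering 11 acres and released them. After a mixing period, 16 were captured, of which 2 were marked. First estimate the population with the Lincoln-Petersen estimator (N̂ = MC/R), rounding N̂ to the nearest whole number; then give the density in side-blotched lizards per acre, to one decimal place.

density ≈ 5.8 side-blotched lizards per acre

N̂ = 8·16/2 = 128/2 = 64
Density = N̂ / area = 64 / 11 ≈ 5.82 → 5.8 per acre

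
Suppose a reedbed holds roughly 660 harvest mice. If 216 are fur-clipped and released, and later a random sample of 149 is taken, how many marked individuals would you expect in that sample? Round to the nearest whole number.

expected recaptures ≈ 49

The marked fraction of the population is 216/660, so in a sample of 149 expect C·(M/N) marked.
E[R] = 216 × 149 / 660 = 32184 / 660 ≈ 48.8 → 49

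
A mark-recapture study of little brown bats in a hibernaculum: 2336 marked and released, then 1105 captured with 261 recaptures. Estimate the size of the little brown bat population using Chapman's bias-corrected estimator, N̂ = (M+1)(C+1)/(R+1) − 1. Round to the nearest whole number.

N̂ = (2336+1)(1105+1)/(261+1) − 1 = 2337·1106/262 − 1
= 2584722/262 − 1 ≈ 9865.4 − 1 ≈ 9864.4 → 9864

N ≈ 9864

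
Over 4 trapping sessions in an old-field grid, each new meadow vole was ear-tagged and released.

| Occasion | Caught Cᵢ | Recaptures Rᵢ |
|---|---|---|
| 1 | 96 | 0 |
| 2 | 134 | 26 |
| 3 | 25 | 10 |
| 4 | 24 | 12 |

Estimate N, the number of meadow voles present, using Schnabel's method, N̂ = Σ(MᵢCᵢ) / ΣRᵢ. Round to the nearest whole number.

Marked at large before each occasion: Mᵢ = Σⱼ<ᵢ (Cⱼ − Rⱼ) → M1=0, M2=96, M3=204, M4=219
Σ MᵢCᵢ = 0·96 + 96·134 + 204·25 + 219·24 = 0 + 12864 + 5100 + 5256 = 23220
Σ Rᵢ = 0 + 26 + 10 + 12 = 48
N̂ = 23220 / 48 ≈ 483.8 → 484

N ≈ 484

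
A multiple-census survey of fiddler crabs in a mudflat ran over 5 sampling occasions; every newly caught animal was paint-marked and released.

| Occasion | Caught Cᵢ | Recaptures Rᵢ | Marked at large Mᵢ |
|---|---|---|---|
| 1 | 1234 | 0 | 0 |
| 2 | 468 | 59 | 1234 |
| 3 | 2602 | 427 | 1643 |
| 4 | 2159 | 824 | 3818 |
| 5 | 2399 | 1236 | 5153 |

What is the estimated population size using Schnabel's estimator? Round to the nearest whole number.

Σ MᵢCᵢ = 0·1234 + 1234·468 + 1643·2602 + 3818·2159 + 5153·2399 = 0 + 577512 + 4275086 + 8243062 + 12362047 = 25457707
Σ Rᵢ = 0 + 59 + 427 + 824 + 1236 = 2546
N̂ = 25457707 / 2546 ≈ 9999.1 → 9999

N ≈ 9999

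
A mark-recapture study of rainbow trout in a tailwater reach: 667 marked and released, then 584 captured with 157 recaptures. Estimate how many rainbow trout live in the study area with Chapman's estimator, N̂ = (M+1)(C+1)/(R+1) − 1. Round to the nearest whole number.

N̂ = (667+1)(584+1)/(157+1) − 1 = 668·585/158 − 1
= 390780/158 − 1 ≈ 2473.3 − 1 ≈ 2472.3 → 2472

N ≈ 2472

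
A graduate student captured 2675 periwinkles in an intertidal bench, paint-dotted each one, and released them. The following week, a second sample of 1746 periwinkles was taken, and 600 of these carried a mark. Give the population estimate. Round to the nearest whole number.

N ≈ 7784

Lincoln-Petersen assumes M/N = R/C, so N = M·C / R.
N = (2675 × 1746) / 600 = 4670550 / 600 ≈ 7784.2 → 7784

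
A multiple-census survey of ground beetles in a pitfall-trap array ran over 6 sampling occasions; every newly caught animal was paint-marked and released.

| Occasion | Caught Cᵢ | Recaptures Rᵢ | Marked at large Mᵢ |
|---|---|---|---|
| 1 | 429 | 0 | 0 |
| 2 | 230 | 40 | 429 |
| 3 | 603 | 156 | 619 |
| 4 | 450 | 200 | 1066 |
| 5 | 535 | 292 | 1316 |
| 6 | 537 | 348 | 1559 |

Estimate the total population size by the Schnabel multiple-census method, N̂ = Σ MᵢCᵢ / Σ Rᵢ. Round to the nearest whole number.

Σ MᵢCᵢ = 0·429 + 429·230 + 619·603 + 1066·450 + 1316·535 + 1559·537 = 0 + 98670 + 373257 + 479700 + 704060 + 837183 = 2492870
Σ Rᵢ = 0 + 40 + 156 + 200 + 292 + 348 = 1036
N̂ = 2492870 / 1036 ≈ 2406.2 → 2406

N ≈ 2406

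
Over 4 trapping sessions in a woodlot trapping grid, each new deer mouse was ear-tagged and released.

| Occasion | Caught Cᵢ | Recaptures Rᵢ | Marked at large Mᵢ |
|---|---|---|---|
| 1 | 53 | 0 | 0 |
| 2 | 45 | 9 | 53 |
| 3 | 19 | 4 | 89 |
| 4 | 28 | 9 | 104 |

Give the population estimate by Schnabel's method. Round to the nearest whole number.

Σ MᵢCᵢ = 0·53 + 53·45 + 89·19 + 104·28 = 0 + 2385 + 1691 + 2912 = 6988
Σ Rᵢ = 0 + 9 + 4 + 9 = 22
N̂ = 6988 / 22 ≈ 317.6 → 318

N ≈ 318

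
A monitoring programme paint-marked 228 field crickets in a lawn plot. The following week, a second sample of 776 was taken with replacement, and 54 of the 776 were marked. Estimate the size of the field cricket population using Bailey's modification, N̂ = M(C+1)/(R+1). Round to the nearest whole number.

N ≈ 3221

N̂ = 228·(776+1)/(54+1) = 228·777/55 = 177156/55 ≈ 3221.0 → 3221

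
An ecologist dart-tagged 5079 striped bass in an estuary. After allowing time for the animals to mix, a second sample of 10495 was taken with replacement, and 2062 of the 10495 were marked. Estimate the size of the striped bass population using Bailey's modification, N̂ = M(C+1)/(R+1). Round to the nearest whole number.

N ≈ 25,841

N̂ = 5079·(10495+1)/(2062+1) = 5079·10496/2063 = 53309184/2063 ≈ 25840.6 → 25841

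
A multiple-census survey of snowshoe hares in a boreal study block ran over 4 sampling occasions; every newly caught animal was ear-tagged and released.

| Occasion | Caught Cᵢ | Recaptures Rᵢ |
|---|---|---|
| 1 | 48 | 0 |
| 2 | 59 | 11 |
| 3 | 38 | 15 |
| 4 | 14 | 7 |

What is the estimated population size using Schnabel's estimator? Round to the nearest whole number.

N ≈ 247

Marked at large before each occasion: Mᵢ = Σⱼ<ᵢ (Cⱼ − Rⱼ) → M1=0, M2=48, M3=96, M4=119
Σ MᵢCᵢ = 0·48 + 48·59 + 96·38 + 119·14 = 0 + 2832 + 3648 + 1666 = 8146
Σ Rᵢ = 0 + 11 + 15 + 7 = 33
N̂ = 8146 / 33 ≈ 246.8 → 247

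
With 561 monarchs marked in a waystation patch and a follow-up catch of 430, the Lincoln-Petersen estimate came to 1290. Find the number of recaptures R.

From N = M·C/R: R = M·C / N = 561·430 / 1290 = 241230 / 1290 = 187.

R = 187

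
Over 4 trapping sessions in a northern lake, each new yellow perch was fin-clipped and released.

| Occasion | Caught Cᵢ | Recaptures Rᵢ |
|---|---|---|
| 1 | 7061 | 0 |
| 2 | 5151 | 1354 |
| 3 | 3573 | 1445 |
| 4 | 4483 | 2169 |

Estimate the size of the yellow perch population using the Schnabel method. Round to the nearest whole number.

Marked at large before each occasion: Mᵢ = Σⱼ<ᵢ (Cⱼ − Rⱼ) → M1=0, M2=7061, M3=10858, M4=12986
Σ MᵢCᵢ = 0·7061 + 7061·5151 + 10858·3573 + 12986·4483 = 0 + 36371211 + 38795634 + 58216238 = 133383083
Σ Rᵢ = 0 + 1354 + 1445 + 2169 = 4968
N̂ = 133383083 / 4968 ≈ 26848.4 → 26848

N ≈ 26,848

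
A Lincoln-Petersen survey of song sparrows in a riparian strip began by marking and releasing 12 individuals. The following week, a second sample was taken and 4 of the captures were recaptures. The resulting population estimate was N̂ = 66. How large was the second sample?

From N = M·C/R: C = N·R / M = 66·4 / 12 = 264 / 12 = 22.

C = 22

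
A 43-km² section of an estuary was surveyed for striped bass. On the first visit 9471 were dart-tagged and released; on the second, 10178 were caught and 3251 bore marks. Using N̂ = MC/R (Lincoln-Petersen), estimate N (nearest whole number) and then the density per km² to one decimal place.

density ≈ 689.6 striped bass per km²

N̂ = 9471·10178/3251 = 96395838/3251 ≈ 29651.1 → 29651
Density = N̂ / area = 29651 / 43 ≈ 689.56 → 689.6 per km²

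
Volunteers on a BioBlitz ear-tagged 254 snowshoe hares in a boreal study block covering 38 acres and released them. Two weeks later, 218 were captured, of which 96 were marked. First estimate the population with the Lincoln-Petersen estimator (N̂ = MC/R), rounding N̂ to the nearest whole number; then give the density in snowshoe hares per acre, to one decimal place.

N̂ = 254·218/96 = 55372/96 ≈ 576.8 → 577
Density = N̂ / area = 577 / 38 ≈ 15.18 → 15.2 per acre

density ≈ 15.2 snowshoe hares per acre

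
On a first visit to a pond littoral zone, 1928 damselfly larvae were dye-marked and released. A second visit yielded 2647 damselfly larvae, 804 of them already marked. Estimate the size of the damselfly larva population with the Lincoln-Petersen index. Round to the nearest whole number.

N ≈ 6348

Lincoln-Petersen assumes M/N = R/C, so N = M·C / R.
N = (1928 × 2647) / 804 = 5103416 / 804 ≈ 6347.5 → 6348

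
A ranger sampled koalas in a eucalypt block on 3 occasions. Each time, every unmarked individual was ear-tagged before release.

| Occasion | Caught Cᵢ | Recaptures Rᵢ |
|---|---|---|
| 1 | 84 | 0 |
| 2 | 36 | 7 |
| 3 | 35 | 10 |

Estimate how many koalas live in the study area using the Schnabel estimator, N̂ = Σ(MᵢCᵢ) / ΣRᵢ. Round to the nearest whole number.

Marked at large before each occasion: Mᵢ = Σⱼ<ᵢ (Cⱼ − Rⱼ) → M1=0, M2=84, M3=113
Σ MᵢCᵢ = 0·84 + 84·36 + 113·35 = 0 + 3024 + 3955 = 6979
Σ Rᵢ = 0 + 7 + 10 = 17
N̂ = 6979 / 17 ≈ 410.5 → 411

N ≈ 411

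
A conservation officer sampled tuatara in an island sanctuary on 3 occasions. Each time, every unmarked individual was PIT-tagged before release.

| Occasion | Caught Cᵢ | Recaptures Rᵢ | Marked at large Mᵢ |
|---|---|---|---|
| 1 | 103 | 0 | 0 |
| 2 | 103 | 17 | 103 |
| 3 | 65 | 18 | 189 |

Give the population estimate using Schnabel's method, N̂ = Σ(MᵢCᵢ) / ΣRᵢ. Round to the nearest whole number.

N ≈ 654

Σ MᵢCᵢ = 0·103 + 103·103 + 189·65 = 0 + 10609 + 12285 = 22894
Σ Rᵢ = 0 + 17 + 18 = 35
N̂ = 22894 / 35 ≈ 654.1 → 654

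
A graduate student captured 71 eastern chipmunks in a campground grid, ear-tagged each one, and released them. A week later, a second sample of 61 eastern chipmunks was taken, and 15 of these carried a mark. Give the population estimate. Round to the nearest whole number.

N = (71 × 61) / 15 = 4331 / 15 ≈ 288.7 → 289

N ≈ 289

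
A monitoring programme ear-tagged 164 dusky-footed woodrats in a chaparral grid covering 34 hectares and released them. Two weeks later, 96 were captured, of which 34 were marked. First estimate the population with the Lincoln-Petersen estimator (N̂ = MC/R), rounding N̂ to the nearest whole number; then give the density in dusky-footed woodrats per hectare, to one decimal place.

N̂ = 164·96/34 = 15744/34 ≈ 463.1 → 463
Density = N̂ / area = 463 / 34 ≈ 13.62 → 13.6 per hectare

density ≈ 13.6 dusky-footed woodrats per hectare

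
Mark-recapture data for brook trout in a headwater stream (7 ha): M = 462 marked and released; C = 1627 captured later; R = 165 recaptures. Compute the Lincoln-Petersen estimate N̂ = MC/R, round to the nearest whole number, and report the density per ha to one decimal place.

density ≈ 650.9 brook trout per ha

N̂ = 462·1627/165 = 751674/165 ≈ 4555.6 → 4556
Density = N̂ / area = 4556 / 7 ≈ 650.86 → 650.9 per ha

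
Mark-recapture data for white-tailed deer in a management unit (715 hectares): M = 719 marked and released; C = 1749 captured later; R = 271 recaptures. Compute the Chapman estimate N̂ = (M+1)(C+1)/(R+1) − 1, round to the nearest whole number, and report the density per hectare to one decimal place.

N̂ = 720·1750/272 − 1 = 1260000/272 − 1 ≈ 4631.4 → 4631
Density = N̂ / area = 4631 / 715 ≈ 6.48 → 6.5 per hectare

density ≈ 6.5 white-tailed deer per hectare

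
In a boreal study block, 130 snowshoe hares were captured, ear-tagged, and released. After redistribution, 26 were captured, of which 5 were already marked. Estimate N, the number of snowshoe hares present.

N = 676

The marked fraction in the recapture sample should equal the marked fraction in the population: 5/26 = 130/N.
N = (130 × 26) / 5 = 3380 / 5 = 676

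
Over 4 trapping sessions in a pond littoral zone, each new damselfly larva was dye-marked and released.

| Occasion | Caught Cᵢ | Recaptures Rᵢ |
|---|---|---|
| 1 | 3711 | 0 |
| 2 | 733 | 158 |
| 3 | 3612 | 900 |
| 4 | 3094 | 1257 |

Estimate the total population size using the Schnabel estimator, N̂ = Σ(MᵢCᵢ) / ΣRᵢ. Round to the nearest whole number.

Marked at large before each occasion: Mᵢ = Σⱼ<ᵢ (Cⱼ − Rⱼ) → M1=0, M2=3711, M3=4286, M4=6998
Σ MᵢCᵢ = 0·3711 + 3711·733 + 4286·3612 + 6998·3094 = 0 + 2720163 + 15481032 + 21651812 = 39853007
Σ Rᵢ = 0 + 158 + 900 + 1257 = 2315
N̂ = 39853007 / 2315 ≈ 17215.1 → 17215

N ≈ 17,215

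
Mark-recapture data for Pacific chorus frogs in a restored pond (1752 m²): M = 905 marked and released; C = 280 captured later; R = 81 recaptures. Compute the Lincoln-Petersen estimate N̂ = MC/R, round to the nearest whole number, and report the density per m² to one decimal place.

density ≈ 1.8 Pacific chorus frogs per m²

N̂ = 905·280/81 = 253400/81 ≈ 3128.4 → 3128
Density = N̂ / area = 3128 / 1752 ≈ 1.79 → 1.8 per m²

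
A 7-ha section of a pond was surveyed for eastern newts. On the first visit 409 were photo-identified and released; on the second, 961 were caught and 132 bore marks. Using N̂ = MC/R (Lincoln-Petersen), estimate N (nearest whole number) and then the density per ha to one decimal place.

N̂ = 409·961/132 = 393049/132 ≈ 2977.6 → 2978
Density = N̂ / area = 2978 / 7 ≈ 425.43 → 425.4 per ha

density ≈ 425.4 eastern newts per ha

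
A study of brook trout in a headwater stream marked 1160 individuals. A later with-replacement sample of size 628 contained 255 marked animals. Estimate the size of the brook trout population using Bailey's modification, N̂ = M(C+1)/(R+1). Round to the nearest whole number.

N̂ = 1160·(628+1)/(255+1) = 1160·629/256 = 729640/256 ≈ 2850.2 → 2850

N ≈ 2850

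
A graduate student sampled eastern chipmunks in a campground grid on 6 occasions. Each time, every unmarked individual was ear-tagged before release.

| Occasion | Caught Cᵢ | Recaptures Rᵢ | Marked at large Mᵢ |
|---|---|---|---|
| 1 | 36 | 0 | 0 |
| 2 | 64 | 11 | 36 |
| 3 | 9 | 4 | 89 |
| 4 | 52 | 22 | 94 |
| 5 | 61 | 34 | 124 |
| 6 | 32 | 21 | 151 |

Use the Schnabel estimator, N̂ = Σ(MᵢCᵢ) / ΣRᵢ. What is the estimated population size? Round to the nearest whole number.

Σ MᵢCᵢ = 0·36 + 36·64 + 89·9 + 94·52 + 124·61 + 151·32 = 0 + 2304 + 801 + 4888 + 7564 + 4832 = 20389
Σ Rᵢ = 0 + 11 + 4 + 22 + 34 + 21 = 92
N̂ = 20389 / 92 ≈ 221.6 → 222

N ≈ 222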